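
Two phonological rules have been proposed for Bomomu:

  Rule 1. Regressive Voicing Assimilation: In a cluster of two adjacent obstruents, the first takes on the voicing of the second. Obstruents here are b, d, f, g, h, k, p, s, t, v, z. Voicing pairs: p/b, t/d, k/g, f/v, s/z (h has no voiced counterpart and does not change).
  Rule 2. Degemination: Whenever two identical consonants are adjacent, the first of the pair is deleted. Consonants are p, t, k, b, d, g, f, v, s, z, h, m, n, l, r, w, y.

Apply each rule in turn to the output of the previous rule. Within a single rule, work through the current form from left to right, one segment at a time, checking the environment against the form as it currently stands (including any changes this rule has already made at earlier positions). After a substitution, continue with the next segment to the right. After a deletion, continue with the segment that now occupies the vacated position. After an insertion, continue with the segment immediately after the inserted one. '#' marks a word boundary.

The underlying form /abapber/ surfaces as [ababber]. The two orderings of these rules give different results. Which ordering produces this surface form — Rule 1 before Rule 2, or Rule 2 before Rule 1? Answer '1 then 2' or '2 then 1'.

Order 1 then 2:
  1 Regressive Voicing Assimilation: [abapber] → [ababber]
  2 Degemination: [ababber] → [ababer]
  result: [ababer]
Order 2 then 1:
  2 Degemination: no change — [abapber]
  1 Regressive Voicing Assimilation: [abapber] → [ababber]
  result: [ababber]

2 then 1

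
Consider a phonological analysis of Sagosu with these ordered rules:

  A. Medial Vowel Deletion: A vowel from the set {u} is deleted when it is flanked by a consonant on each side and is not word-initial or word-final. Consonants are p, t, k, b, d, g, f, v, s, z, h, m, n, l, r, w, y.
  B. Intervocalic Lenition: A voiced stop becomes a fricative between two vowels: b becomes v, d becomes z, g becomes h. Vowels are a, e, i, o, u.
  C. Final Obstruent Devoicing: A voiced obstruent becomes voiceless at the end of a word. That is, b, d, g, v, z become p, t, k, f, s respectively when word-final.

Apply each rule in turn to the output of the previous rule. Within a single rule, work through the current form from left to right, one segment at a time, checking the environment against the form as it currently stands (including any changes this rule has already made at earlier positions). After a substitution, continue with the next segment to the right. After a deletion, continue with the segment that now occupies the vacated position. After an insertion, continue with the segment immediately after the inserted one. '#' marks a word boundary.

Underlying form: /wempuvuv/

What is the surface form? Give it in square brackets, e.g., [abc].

A Medial Vowel Deletion: [wempuvuv] → [wempvv]
B Intervocalic Lenition: no change — [wempvv]
C Final Obstruent Devoicing: [wempvv] → [wempvf]

[wempvf]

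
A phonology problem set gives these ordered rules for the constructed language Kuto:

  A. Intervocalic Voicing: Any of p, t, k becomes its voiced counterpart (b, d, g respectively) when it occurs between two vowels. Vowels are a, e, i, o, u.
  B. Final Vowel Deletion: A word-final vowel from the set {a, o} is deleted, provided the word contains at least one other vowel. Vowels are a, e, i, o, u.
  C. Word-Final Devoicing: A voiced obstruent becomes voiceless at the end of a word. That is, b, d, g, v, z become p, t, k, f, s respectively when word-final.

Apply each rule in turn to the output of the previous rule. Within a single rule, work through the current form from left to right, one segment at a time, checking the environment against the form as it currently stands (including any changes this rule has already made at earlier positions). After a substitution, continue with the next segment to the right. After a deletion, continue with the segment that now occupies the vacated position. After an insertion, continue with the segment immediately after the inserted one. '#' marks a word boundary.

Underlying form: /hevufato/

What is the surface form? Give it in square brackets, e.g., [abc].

[hevufat]

A Intervocalic Voicing: [hevufato] → [hevufado]
B Final Vowel Deletion: [hevufado] → [hevufad]
C Word-Final Devoicing: [hevufad] → [hevufat]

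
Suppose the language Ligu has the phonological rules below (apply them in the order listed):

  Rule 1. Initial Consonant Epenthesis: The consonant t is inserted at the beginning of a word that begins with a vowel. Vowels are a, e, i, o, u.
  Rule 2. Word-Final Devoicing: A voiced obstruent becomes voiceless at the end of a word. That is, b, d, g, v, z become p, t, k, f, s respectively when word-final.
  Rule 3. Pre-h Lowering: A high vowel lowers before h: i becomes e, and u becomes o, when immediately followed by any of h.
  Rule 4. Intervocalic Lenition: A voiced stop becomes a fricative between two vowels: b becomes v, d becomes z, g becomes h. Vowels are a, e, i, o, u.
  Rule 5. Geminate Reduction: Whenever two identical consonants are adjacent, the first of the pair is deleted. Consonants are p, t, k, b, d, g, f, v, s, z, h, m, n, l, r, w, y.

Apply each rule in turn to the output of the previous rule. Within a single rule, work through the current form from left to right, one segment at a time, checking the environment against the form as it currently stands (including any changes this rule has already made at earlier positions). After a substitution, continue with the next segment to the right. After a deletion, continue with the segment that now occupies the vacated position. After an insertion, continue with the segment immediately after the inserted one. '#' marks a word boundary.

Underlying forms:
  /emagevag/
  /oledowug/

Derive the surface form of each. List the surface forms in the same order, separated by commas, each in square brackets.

/emagevag/:
  Rule 1 Initial Consonant Epenthesis: [emagevag] → [temagevag]
  Rule 2 Word-Final Devoicing: [temagevag] → [temagevak]
  Rule 3 Pre-h Lowering: no change — [temagevak]
  Rule 4 Intervocalic Lenition: [temagevak] → [temahevak]
  Rule 5 Geminate Reduction: no change — [temahevak]
/oledowug/:
  Rule 1 Initial Consonant Epenthesis: [oledowug] → [toledowug]
  Rule 2 Word-Final Devoicing: [toledowug] → [toledowuk]
  Rule 3 Pre-h Lowering: no change — [toledowuk]
  Rule 4 Intervocalic Lenition: [toledowuk] → [tolezowuk]
  Rule 5 Geminate Reduction: no change — [tolezowuk]

[temahevak], [tolezowuk]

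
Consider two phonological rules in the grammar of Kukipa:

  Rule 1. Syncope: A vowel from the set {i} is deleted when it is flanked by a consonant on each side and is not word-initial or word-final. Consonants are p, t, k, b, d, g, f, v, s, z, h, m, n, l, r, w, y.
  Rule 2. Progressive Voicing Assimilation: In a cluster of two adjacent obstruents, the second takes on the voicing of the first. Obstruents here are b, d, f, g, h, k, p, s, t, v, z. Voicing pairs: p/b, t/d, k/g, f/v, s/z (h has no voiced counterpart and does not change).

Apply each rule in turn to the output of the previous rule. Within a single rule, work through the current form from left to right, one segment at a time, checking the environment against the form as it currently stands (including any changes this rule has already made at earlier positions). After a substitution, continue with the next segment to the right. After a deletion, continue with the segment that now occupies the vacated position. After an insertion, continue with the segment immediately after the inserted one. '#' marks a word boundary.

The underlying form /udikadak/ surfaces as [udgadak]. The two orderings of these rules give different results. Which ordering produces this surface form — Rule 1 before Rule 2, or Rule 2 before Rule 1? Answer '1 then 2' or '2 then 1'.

1 then 2

Order 1 then 2:
  1 Syncope: [udikadak] → [udkadak]
  2 Progressive Voicing Assimilation: [udkadak] → [udgadak]
  result: [udgadak]
Order 2 then 1:
  2 Progressive Voicing Assimilation: no change — [udikadak]
  1 Syncope: [udikadak] → [udkadak]
  result: [udkadak]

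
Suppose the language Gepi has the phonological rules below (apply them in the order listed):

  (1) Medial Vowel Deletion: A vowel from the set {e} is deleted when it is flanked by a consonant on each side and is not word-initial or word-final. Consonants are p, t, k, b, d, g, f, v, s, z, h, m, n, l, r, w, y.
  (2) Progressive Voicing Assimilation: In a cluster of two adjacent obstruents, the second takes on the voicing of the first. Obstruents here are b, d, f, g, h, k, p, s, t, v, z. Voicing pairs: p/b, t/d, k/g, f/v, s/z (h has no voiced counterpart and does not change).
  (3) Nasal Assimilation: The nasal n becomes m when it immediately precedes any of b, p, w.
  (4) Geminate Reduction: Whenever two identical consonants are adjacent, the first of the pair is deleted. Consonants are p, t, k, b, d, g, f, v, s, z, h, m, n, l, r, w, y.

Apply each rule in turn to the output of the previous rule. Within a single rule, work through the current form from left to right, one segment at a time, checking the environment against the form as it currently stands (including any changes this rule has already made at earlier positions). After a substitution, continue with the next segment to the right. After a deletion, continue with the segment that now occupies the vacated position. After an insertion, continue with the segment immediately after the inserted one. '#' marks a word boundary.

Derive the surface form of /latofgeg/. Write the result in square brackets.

(1) Medial Vowel Deletion: [latofgeg] → [latofgg]
(2) Progressive Voicing Assimilation: [latofgg] → [latofkk]
(3) Nasal Assimilation: no change — [latofkk]
(4) Geminate Reduction: [latofkk] → [latofk]

[latofk]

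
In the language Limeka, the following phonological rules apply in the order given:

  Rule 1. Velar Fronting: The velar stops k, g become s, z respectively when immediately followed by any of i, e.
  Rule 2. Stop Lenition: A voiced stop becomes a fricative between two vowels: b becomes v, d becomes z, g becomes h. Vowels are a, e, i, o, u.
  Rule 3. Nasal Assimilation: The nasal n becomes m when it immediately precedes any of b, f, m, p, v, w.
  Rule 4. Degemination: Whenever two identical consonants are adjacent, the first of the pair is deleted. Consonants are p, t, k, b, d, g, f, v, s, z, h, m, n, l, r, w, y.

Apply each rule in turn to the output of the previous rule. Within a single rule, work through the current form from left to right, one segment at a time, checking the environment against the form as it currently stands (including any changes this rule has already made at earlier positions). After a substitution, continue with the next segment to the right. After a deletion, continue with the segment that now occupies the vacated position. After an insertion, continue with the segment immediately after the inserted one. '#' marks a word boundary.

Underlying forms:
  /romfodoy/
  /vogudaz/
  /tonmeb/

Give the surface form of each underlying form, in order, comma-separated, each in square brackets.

[romfozoy], [vohuzaz], [tomeb]

/romfodoy/:
  Rule 1 Velar Fronting: no change — [romfodoy]
  Rule 2 Stop Lenition: [romfodoy] → [romfozoy]
  Rule 3 Nasal Assimilation: no change — [romfozoy]
  Rule 4 Degemination: no change — [romfozoy]
/vogudaz/:
  Rule 1 Velar Fronting: no change — [vogudaz]
  Rule 2 Stop Lenition: [vogudaz] → [vohuzaz]
  Rule 3 Nasal Assimilation: no change — [vohuzaz]
  Rule 4 Degemination: no change — [vohuzaz]
/tonmeb/:
  Rule 1 Velar Fronting: no change — [tonmeb]
  Rule 2 Stop Lenition: no change — [tonmeb]
  Rule 3 Nasal Assimilation: [tonmeb] → [tommeb]
  Rule 4 Degemination: [tommeb] → [tomeb]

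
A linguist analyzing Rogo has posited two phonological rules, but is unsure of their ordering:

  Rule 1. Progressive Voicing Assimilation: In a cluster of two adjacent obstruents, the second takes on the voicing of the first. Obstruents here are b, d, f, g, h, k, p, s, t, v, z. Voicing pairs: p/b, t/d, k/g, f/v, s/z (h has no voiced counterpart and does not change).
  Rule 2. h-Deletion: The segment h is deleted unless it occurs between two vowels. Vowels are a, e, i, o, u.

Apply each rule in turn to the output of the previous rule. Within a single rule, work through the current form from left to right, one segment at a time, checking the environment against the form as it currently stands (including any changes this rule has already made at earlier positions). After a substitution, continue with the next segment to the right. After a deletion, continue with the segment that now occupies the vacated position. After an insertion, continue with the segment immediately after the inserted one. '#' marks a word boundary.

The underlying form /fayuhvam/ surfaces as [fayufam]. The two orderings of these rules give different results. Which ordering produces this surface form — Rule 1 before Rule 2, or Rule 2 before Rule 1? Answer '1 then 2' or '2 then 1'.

1 then 2

Order 1 then 2:
  1 Progressive Voicing Assimilation: [fayuhvam] → [fayuhfam]
  2 h-Deletion: [fayuhfam] → [fayufam]
  result: [fayufam]
Order 2 then 1:
  2 h-Deletion: [fayuhvam] → [fayuvam]
  1 Progressive Voicing Assimilation: no change — [fayuvam]
  result: [fayuvam]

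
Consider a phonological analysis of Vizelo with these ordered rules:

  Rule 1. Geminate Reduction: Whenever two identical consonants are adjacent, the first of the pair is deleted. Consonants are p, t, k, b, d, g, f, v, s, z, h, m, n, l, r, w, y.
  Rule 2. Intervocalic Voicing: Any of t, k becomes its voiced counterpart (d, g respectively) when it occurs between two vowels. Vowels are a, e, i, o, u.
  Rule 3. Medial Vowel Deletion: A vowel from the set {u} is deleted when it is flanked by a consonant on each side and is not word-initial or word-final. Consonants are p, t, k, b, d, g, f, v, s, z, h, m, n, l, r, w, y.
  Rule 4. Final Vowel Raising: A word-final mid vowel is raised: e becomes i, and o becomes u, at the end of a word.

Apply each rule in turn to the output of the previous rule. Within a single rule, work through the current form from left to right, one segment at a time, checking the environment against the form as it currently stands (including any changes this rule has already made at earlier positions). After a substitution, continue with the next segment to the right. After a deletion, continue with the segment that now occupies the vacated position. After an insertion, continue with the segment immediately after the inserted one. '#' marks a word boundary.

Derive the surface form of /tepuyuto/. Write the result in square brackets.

[tepydu]

Rule 1 Geminate Reduction: no change — [tepuyuto]
Rule 2 Intervocalic Voicing: [tepuyuto] → [tepuyudo]
Rule 3 Medial Vowel Deletion: [tepuyudo] → [tepydo]
Rule 4 Final Vowel Raising: [tepydo] → [tepydu]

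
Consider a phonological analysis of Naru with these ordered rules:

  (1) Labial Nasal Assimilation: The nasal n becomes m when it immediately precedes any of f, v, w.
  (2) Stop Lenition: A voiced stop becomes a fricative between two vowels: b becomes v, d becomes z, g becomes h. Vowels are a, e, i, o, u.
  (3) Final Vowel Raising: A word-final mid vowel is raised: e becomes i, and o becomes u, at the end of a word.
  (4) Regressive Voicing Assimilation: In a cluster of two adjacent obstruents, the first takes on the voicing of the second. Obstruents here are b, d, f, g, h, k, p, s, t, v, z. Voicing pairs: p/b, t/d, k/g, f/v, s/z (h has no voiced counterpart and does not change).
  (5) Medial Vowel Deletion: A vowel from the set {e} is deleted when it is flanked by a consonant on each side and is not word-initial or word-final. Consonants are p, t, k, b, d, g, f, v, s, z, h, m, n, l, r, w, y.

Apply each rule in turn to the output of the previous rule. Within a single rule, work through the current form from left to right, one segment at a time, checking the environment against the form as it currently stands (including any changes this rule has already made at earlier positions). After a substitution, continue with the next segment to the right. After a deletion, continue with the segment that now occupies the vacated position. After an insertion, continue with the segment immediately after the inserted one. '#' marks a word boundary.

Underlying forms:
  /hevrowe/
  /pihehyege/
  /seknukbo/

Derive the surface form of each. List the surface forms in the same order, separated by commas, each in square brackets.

/hevrowe/:
  (1) Labial Nasal Assimilation: no change — [hevrowe]
  (2) Stop Lenition: no change — [hevrowe]
  (3) Final Vowel Raising: [hevrowe] → [hevrowi]
  (4) Regressive Voicing Assimilation: no change — [hevrowi]
  (5) Medial Vowel Deletion: [hevrowi] → [hvrowi]
/pihehyege/:
  (1) Labial Nasal Assimilation: no change — [pihehyege]
  (2) Stop Lenition: [pihehyege] → [pihehyehe]
  (3) Final Vowel Raising: [pihehyehe] → [pihehyehi]
  (4) Regressive Voicing Assimilation: no change — [pihehyehi]
  (5) Medial Vowel Deletion: [pihehyehi] → [pihhyhi]
/seknukbo/:
  (1) Labial Nasal Assimilation: no change — [seknukbo]
  (2) Stop Lenition: no change — [seknukbo]
  (3) Final Vowel Raising: [seknukbo] → [seknukbu]
  (4) Regressive Voicing Assimilation: [seknukbu] → [seknugbu]
  (5) Medial Vowel Deletion: [seknugbu] → [sknugbu]

[hvrowi], [pihhyhi], [sknugbu]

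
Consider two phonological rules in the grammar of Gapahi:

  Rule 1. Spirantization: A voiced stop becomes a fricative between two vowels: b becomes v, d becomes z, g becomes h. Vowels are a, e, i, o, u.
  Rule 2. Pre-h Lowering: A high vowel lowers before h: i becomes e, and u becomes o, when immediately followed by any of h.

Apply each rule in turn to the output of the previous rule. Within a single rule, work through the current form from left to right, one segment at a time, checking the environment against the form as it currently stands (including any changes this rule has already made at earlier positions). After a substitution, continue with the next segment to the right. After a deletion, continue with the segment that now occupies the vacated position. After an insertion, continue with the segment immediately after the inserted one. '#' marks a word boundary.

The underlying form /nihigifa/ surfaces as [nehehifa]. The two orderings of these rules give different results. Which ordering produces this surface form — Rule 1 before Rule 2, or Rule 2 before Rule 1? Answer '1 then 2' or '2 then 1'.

1 then 2

Order 1 then 2:
  1 Spirantization: [nihigifa] → [nihihifa]
  2 Pre-h Lowering: [nihihifa] → [nehehifa]
  result: [nehehifa]
Order 2 then 1:
  2 Pre-h Lowering: [nihigifa] → [nehigifa]
  1 Spirantization: [nehigifa] → [nehihifa]
  result: [nehihifa]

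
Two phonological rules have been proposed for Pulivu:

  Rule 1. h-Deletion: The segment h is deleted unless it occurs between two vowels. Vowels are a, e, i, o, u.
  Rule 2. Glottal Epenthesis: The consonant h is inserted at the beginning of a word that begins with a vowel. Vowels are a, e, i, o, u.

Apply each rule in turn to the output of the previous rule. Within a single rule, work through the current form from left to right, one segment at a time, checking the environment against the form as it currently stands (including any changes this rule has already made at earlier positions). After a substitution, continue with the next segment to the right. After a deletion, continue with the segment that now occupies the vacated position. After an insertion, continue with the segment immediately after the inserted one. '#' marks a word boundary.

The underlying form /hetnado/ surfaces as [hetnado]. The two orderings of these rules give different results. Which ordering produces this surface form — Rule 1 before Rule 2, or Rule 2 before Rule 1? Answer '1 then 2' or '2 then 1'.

Order 1 then 2:
  1 h-Deletion: [hetnado] → [etnado]
  2 Glottal Epenthesis: [etnado] → [hetnado]
  result: [hetnado]
Order 2 then 1:
  2 Glottal Epenthesis: no change — [hetnado]
  1 h-Deletion: [hetnado] → [etnado]
  result: [etnado]

1 then 2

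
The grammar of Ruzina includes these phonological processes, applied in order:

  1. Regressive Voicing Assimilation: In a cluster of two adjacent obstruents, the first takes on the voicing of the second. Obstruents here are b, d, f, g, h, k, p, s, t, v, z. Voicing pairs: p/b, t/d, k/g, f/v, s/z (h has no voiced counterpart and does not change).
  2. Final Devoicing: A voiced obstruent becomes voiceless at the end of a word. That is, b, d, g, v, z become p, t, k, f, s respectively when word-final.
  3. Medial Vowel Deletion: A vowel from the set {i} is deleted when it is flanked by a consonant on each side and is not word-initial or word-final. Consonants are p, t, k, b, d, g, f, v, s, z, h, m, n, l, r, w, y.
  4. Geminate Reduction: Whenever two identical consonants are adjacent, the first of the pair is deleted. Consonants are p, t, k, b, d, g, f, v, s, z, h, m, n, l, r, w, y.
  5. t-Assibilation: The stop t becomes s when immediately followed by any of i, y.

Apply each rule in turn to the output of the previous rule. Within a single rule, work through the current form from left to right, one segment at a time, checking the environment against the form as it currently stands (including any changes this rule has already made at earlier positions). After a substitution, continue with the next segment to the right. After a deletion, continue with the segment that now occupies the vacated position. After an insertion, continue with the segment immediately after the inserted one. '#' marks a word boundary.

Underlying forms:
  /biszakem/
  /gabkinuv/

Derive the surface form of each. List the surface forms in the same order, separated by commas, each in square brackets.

/biszakem/:
  1 Regressive Voicing Assimilation: [biszakem] → [bizzakem]
  2 Final Devoicing: no change — [bizzakem]
  3 Medial Vowel Deletion: [bizzakem] → [bzzakem]
  4 Geminate Reduction: [bzzakem] → [bzakem]
  5 t-Assibilation: no change — [bzakem]
/gabkinuv/:
  1 Regressive Voicing Assimilation: [gabkinuv] → [gapkinuv]
  2 Final Devoicing: [gapkinuv] → [gapkinuf]
  3 Medial Vowel Deletion: [gapkinuf] → [gapknuf]
  4 Geminate Reduction: no change — [gapknuf]
  5 t-Assibilation: no change — [gapknuf]

[bzakem], [gapknuf]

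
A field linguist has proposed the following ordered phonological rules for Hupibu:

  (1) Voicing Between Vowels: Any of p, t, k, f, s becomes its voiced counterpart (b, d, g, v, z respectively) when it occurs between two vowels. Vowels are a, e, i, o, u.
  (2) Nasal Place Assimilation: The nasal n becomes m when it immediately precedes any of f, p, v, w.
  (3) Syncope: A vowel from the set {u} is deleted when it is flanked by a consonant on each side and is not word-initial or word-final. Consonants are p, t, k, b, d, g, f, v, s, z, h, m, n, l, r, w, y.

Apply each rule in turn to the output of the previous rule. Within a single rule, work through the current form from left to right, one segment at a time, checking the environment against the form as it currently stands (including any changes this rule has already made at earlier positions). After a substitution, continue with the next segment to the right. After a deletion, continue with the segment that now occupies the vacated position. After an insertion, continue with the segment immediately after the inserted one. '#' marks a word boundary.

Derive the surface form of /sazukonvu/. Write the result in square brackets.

[sazgomvu]

(1) Voicing Between Vowels: [sazukonvu] → [sazugonvu]
(2) Nasal Place Assimilation: [sazugonvu] → [sazugomvu]
(3) Syncope: [sazugomvu] → [sazgomvu]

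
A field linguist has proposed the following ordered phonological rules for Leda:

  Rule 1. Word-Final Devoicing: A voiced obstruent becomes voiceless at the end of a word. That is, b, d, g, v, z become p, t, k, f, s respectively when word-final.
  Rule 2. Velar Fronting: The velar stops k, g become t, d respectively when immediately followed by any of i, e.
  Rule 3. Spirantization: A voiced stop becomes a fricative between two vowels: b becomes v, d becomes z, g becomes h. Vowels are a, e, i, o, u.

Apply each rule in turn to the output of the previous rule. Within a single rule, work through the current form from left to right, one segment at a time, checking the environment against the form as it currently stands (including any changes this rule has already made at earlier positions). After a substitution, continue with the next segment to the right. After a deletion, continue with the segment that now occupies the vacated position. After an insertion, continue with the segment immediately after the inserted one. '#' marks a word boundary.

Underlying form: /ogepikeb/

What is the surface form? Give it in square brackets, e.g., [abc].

[ozepitep]

Rule 1 Word-Final Devoicing: [ogepikeb] → [ogepikep]
Rule 2 Velar Fronting: [ogepikep] → [odepitep]
Rule 3 Spirantization: [odepitep] → [ozepitep]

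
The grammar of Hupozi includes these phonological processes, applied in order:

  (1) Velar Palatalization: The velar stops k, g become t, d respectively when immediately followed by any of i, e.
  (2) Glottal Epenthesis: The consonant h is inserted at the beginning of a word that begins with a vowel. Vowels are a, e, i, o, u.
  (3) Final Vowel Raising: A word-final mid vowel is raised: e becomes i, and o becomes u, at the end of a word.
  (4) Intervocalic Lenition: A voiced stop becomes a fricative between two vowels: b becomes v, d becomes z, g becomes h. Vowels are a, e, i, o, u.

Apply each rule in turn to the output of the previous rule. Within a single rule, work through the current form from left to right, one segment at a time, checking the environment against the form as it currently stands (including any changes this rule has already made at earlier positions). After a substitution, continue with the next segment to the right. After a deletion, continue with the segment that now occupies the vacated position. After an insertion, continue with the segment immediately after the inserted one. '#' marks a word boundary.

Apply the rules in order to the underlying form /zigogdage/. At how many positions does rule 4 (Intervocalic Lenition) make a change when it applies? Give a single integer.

(1) Velar Palatalization: [zigogdage] → [zigogdade]
(2) Glottal Epenthesis: no change — [zigogdade]
(3) Final Vowel Raising: [zigogdade] → [zigogdadi]
(4) Intervocalic Lenition: [zigogdadi] → [zihogdazi]
Rule 4 changed 2 position(s).

2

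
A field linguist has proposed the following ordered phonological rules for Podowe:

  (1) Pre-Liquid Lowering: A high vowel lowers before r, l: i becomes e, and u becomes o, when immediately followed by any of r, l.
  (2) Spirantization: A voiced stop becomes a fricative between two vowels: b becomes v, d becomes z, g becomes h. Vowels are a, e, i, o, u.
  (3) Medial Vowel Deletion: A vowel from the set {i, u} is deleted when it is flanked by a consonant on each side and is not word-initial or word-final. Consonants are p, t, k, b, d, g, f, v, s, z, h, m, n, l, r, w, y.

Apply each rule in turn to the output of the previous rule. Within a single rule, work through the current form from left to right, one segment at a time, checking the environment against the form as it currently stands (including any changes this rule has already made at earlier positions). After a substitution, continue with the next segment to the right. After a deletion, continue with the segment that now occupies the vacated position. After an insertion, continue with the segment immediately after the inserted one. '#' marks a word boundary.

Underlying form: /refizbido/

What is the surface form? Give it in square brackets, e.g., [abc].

[refzbzo]

(1) Pre-Liquid Lowering: no change — [refizbido]
(2) Spirantization: [refizbido] → [refizbizo]
(3) Medial Vowel Deletion: [refizbizo] → [refzbzo]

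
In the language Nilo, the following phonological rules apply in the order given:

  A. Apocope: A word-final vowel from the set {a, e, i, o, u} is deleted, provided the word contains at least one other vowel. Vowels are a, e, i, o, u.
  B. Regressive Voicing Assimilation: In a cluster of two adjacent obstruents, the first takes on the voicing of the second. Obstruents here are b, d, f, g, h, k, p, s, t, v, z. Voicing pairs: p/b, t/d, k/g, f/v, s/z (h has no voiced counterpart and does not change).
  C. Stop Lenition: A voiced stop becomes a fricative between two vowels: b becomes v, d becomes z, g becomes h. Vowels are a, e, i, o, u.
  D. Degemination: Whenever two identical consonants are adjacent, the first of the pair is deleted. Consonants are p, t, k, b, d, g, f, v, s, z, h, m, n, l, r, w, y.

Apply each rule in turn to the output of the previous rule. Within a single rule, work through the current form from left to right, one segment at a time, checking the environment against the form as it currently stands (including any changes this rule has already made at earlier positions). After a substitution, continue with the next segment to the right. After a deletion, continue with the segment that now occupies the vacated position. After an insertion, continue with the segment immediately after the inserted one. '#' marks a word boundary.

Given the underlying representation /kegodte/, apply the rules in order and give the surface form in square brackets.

A Apocope: [kegodte] → [kegodt]
B Regressive Voicing Assimilation: [kegodt] → [kegott]
C Stop Lenition: [kegott] → [kehott]
D Degemination: [kehott] → [kehot]

[kehot]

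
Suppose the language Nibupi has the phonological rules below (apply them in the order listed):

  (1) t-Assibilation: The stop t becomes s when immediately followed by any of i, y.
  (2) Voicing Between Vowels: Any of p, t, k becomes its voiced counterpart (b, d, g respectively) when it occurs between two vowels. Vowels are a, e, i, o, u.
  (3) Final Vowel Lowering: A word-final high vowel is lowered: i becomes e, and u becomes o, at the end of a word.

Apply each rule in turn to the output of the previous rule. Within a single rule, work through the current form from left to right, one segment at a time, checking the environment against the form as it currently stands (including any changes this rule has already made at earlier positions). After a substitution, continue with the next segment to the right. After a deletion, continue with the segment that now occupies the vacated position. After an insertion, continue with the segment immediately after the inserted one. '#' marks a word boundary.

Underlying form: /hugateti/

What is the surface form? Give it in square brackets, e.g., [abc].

[hugadese]

(1) t-Assibilation: [hugateti] → [hugatesi]
(2) Voicing Between Vowels: [hugatesi] → [hugadesi]
(3) Final Vowel Lowering: [hugadesi] → [hugadese]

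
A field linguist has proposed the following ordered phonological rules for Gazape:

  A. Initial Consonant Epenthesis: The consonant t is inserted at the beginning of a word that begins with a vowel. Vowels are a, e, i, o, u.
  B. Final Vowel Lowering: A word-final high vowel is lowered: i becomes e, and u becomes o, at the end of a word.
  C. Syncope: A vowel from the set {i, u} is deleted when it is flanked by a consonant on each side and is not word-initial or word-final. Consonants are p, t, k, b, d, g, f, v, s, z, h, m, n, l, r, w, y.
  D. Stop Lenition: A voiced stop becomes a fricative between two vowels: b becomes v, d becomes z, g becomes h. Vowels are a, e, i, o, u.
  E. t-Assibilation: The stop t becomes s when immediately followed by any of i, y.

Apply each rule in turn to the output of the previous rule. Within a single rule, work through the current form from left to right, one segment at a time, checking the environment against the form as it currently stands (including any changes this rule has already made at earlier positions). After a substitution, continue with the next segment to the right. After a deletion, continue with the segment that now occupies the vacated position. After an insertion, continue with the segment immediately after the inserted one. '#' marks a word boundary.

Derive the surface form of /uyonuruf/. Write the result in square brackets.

A Initial Consonant Epenthesis: [uyonuruf] → [tuyonuruf]
B Final Vowel Lowering: no change — [tuyonuruf]
C Syncope: [tuyonuruf] → [tyonrf]
D Stop Lenition: no change — [tyonrf]
E t-Assibilation: [tyonrf] → [syonrf]

[syonrf]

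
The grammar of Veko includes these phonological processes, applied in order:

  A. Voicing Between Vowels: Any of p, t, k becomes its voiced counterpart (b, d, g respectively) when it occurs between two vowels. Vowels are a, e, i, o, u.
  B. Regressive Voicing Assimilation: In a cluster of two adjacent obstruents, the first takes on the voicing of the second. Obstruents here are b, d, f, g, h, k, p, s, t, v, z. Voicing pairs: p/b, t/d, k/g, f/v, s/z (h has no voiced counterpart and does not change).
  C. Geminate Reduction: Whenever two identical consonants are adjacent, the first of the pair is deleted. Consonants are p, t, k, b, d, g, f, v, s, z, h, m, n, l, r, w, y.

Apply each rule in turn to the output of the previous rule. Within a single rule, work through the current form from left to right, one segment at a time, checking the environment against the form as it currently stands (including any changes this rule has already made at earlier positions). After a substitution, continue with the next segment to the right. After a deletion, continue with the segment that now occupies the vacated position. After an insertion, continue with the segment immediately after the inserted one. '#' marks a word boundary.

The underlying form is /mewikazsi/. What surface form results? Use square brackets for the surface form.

A Voicing Between Vowels: [mewikazsi] → [mewigazsi]
B Regressive Voicing Assimilation: [mewigazsi] → [mewigassi]
C Geminate Reduction: [mewigassi] → [mewigasi]

[mewigasi]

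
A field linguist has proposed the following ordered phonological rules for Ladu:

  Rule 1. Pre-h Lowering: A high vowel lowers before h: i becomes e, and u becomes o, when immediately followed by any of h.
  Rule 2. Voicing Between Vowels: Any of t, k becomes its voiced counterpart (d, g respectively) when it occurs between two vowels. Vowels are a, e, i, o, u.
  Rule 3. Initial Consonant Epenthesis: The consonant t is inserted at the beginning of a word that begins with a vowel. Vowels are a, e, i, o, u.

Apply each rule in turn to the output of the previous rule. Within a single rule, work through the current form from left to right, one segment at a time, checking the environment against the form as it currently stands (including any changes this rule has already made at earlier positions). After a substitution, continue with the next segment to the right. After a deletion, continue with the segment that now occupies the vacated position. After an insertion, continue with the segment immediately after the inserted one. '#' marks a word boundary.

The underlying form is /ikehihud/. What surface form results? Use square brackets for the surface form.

[tigehehud]

Rule 1 Pre-h Lowering: [ikehihud] → [ikehehud]
Rule 2 Voicing Between Vowels: [ikehehud] → [igehehud]
Rule 3 Initial Consonant Epenthesis: [igehehud] → [tigehehud]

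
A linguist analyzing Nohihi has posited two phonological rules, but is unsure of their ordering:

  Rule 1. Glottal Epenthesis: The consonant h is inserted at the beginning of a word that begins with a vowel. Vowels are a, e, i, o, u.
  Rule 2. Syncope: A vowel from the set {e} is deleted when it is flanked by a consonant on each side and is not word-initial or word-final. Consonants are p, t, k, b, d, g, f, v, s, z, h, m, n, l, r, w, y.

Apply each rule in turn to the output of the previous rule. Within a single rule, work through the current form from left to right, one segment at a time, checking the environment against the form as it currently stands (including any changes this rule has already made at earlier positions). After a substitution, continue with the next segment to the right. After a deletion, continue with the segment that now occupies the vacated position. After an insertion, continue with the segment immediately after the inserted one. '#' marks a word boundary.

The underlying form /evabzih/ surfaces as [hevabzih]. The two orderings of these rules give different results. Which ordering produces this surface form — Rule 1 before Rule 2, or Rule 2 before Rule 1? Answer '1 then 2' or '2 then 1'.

2 then 1

Order 1 then 2:
  1 Glottal Epenthesis: [evabzih] → [hevabzih]
  2 Syncope: [hevabzih] → [hvabzih]
  result: [hvabzih]
Order 2 then 1:
  2 Syncope: no change — [evabzih]
  1 Glottal Epenthesis: [evabzih] → [hevabzih]
  result: [hevabzih]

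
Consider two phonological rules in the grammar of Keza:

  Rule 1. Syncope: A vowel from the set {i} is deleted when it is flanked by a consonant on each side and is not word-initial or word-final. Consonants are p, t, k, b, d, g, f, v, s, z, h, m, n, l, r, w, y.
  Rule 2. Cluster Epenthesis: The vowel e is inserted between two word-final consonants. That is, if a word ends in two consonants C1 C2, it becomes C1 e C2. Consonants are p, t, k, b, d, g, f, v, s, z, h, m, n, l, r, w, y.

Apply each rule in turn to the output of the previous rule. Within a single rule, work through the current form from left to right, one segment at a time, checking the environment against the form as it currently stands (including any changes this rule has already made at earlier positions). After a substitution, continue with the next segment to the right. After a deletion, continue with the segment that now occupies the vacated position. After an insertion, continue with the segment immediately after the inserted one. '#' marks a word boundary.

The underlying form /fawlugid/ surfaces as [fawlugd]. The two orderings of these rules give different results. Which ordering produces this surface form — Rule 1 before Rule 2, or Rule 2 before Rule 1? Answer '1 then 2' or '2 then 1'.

Order 1 then 2:
  1 Syncope: [fawlugid] → [fawlugd]
  2 Cluster Epenthesis: [fawlugd] → [fawluged]
  result: [fawluged]
Order 2 then 1:
  2 Cluster Epenthesis: no change — [fawlugid]
  1 Syncope: [fawlugid] → [fawlugd]
  result: [fawlugd]

2 then 1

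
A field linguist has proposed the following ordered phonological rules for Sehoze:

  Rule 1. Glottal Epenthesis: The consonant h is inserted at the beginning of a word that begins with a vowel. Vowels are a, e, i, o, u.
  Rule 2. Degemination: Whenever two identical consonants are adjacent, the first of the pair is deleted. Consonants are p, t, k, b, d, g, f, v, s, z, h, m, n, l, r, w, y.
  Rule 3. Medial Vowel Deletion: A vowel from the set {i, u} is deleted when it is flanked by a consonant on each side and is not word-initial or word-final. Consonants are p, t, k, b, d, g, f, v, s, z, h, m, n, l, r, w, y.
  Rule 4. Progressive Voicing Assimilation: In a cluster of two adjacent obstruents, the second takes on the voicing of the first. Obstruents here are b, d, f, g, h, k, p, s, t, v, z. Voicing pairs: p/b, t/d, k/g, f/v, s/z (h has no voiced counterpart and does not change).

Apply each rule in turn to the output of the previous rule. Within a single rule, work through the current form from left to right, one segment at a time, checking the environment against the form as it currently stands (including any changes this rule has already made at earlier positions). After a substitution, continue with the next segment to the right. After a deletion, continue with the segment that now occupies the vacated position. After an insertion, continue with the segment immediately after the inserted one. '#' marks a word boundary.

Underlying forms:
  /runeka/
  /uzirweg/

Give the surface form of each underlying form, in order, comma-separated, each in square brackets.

/runeka/:
  Rule 1 Glottal Epenthesis: no change — [runeka]
  Rule 2 Degemination: no change — [runeka]
  Rule 3 Medial Vowel Deletion: [runeka] → [rneka]
  Rule 4 Progressive Voicing Assimilation: no change — [rneka]
/uzirweg/:
  Rule 1 Glottal Epenthesis: [uzirweg] → [huzirweg]
  Rule 2 Degemination: no change — [huzirweg]
  Rule 3 Medial Vowel Deletion: [huzirweg] → [hzrweg]
  Rule 4 Progressive Voicing Assimilation: [hzrweg] → [hsrweg]

[rneka], [hsrweg]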